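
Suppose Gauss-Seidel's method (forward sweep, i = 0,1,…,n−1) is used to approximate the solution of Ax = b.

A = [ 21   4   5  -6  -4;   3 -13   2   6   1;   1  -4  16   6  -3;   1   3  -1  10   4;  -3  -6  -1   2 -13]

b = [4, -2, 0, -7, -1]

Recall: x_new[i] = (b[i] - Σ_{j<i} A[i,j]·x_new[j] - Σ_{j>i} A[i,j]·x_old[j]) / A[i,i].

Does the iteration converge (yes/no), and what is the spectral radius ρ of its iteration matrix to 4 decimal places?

Split A = D + L + U, D = diag(21, -13, 16, 10, -13).
T_GS = -(D+L)⁻¹U: row 0 first, T[0,2] = -(5)/(21) = -0.2381; later rows by forward substitution.
  T[0,:] = [+0.0000  -0.1905  -0.2381  +0.2857  +0.1905]
  T[1,:] = [+0.0000  -0.0440  +0.0989  +0.5275  +0.1209]
  T[2,:] = [+0.0000  +0.0009  +0.0396  -0.2610  +0.2058]
  T[3,:] = [+0.0000  +0.0323  -0.0019  -0.2129  -0.4347]
  T[4,:] = [+0.0000  +0.0691  +0.0060  -0.3221  -0.1825]
|eigenvalues of T|: 0.6324, 0.1779, 0.0950, 0.0950, 0.0000.
ρ(T) = max|λ| = 0.6324; 0.6324 < 1, so it converges for any x₀.

yes, ρ = 0.6324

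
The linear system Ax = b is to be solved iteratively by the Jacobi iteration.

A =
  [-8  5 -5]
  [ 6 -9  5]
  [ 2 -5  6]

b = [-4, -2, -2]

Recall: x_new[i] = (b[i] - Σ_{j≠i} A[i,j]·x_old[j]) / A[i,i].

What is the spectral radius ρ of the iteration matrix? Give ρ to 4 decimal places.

1.2124

A = D + L + U where D = diag(-8, -9, 6).
T_J = -D⁻¹(L+U): T[0,2] = -(-5)/(-8) = -0.6250; T[0,0] = 0.
  T[0,:] = [+0.0000 +0.6250 -0.6250]
  T[1,:] = [+0.6667 +0.0000 +0.5556]
  T[2,:] = [-0.3333 +0.8333 +0.0000]
|λ(T)| sorted: 1.2124, 0.6180, 0.6180.
ρ(T) = max|λ| = 1.2124; 1.2124 > 1 ⇒ diverges.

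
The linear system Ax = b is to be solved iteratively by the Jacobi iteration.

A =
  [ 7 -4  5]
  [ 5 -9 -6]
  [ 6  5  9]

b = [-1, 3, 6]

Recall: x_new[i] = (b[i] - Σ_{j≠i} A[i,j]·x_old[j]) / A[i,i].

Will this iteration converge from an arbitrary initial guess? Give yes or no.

no

Diagonal D = diag(7, -9, 9); L, U strict lower/upper.
Jacobi T = -D⁻¹(L+U): T[2,1] = -(5)/(9) = -0.5556; T[2,2] = 0.
  T[0,:] = [+0.0000  +0.5714  -0.7143]
  T[1,:] = [+0.5556  +0.0000  -0.6667]
  T[2,:] = [-0.6667  -0.5556  +0.0000]
|λ(T)| sorted: 1.2432, 0.6909, 0.5523.
ρ = 1.2432; 1.2432 > 1: divergent.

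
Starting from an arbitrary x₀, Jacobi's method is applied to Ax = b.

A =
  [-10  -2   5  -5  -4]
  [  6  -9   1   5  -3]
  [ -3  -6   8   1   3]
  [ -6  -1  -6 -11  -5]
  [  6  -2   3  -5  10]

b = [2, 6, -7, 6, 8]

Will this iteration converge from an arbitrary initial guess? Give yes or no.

no

Diagonal D = diag(-10, -9, 8, -11, 10); L, U strict lower/upper.
Jacobi: T = -D⁻¹(L+U), T[4,3] = -(-5)/(10) = +0.5000; T[4,4] = 0.
  T[0,:] = [+0.0000  -0.2000  +0.5000  -0.5000  -0.4000]
  T[1,:] = [+0.6667  +0.0000  +0.1111  +0.5556  -0.3333]
  T[2,:] = [+0.3750  +0.7500  +0.0000  -0.1250  -0.3750]
  T[3,:] = [-0.5455  -0.0909  -0.5455  +0.0000  -0.4545]
  T[4,:] = [-0.6000  +0.2000  -0.3000  +0.5000  +0.0000]
|λ(T)| sorted: 1.1615, 0.7188, 0.7188, 0.6719, 0.6719.
ρ(T) = max|λ| = 1.1615; 1.1615 > 1, so it fails to converge.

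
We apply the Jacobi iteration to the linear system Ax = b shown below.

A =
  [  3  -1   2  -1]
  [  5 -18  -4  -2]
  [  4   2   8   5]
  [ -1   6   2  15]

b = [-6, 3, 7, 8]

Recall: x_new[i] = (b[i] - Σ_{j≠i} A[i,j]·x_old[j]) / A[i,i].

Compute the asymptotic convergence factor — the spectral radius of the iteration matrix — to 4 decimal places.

0.7220

Split A = D + L + U, D = diag(3, -18, 8, 15).
Jacobi: T = -D⁻¹(L+U), T[3,0] = -(-1)/(15) = +0.0667; T[3,3] = 0.
  T[0,:] = [+0.0000, +0.3333, -0.6667, +0.3333]
  T[1,:] = [+0.2778, +0.0000, -0.2222, -0.1111]
  T[2,:] = [-0.5000, -0.2500, +0.0000, -0.6250]
  T[3,:] = [+0.0667, -0.4000, -0.1333, +0.0000]
|λ(T)| sorted: 0.7220, 0.5507, 0.5507, 0.3764.
ρ(T) = max|λ| = 0.7220; 0.7220 < 1, so it converges for any x₀.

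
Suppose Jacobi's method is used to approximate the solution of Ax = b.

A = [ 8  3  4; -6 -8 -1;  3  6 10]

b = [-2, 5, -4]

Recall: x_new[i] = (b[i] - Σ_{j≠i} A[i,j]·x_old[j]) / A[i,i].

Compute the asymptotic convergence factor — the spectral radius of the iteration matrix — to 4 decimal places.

Write A = D+L+U with D = diag(8, -8, 10).
Jacobi: T = -D⁻¹(L+U), T[2,0] = -(3)/(10) = -0.3000; T[2,2] = 0.
  T[0,:] = [+0.0000, -0.3750, -0.5000]
  T[1,:] = [-0.7500, +0.0000, -0.1250]
  T[2,:] = [-0.3000, -0.6000, +0.0000]
|eigenvalues of T|: 0.8817, 0.5207, 0.5207.
ρ = 0.8817; 0.8817 < 1 ⇒ converges.

0.8817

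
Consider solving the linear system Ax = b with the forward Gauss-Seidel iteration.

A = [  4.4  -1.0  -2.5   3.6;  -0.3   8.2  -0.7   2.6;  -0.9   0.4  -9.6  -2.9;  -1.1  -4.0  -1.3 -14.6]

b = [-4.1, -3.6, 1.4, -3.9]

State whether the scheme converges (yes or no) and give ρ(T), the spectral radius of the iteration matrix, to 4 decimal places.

Let D = diag(4.4, 8.2, -9.6, -14.6); L, U the strict triangles.
Gauss-Seidel: T = -(D+L)⁻¹U, row 0 first, T[0,3] = -(3.6)/(4.4) = -0.8182; later rows by forward substitution.
  T[0,:] = [+0.0000  +0.2273  +0.5682  -0.8182]
  T[1,:] = [+0.0000  +0.0083  +0.1062  -0.3470]
  T[2,:] = [+0.0000  -0.0210  -0.0488  -0.2398]
  T[3,:] = [+0.0000  -0.0175  -0.0675  +0.1781]
|eigenvalues of T|: 0.2536, 0.0983, 0.0177, 0.0000.
ρ = 0.2536; 0.2536 < 1: convergent.

yes, ρ = 0.2536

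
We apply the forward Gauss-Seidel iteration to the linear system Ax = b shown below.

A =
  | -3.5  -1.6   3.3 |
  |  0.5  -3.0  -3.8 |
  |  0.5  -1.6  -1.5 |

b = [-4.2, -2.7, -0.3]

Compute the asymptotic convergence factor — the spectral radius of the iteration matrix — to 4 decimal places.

Split A = D + L + U, D = diag(-3.5, -3, -1.5).
Gauss-Seidel: T = -(D+L)⁻¹U, row 0 first, T[0,2] = -(3.3)/(-3.5) = +0.9429; later rows by forward substitution.
  T[0,:] = [+0.0000  -0.4571  +0.9429]
  T[1,:] = [+0.0000  -0.0762  -1.1095]
  T[2,:] = [+0.0000  -0.0711  +1.4978]
moduli |λ_i(T)| = 1.5464, 0.1248, 0.0000.
spectral radius ρ = 1.5464; 1.5464 > 1, so it fails to converge.

1.5464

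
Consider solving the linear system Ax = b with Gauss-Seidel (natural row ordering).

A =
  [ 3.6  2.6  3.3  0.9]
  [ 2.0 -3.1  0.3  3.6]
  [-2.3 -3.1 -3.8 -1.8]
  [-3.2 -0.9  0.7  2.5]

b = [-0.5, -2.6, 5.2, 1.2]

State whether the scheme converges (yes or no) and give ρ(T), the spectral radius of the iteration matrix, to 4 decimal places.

no, ρ = 1.2030

Write A = D+L+U with D = diag(3.6, -3.1, -3.8, 2.5).
Gauss-Seidel: T = -(D+L)⁻¹U, row 0 first, T[0,3] = -(0.9)/(3.6) = -0.2500; later rows by forward substitution.
  T[0,:] = [+0.0000  -0.7222  -0.9167  -0.2500]
  T[1,:] = [+0.0000  -0.4659  -0.4946  +1.0000]
  T[2,:] = [+0.0000  +0.8173  +0.9583  -1.1382]
  T[3,:] = [+0.0000  -1.3210  -1.6197  +0.3587]
eigenvalue magnitudes: 1.2030, 0.1877, 0.1877, 0.0000.
ρ = 1.2030; 1.2030 > 1 ⇒ diverges.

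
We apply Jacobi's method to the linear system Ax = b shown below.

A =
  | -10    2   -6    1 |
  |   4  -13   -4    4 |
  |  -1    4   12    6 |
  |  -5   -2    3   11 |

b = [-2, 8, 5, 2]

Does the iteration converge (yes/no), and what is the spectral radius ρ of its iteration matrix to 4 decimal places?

Diagonal D = diag(-10, -13, 12, 11); L, U strict lower/upper.
T_J = -D⁻¹(L+U): T[0,2] = -(-6)/(-10) = -0.6000; T[0,0] = 0.
  T[0,:] = [+0.0000  +0.2000  -0.6000  +0.1000]
  T[1,:] = [+0.3077  +0.0000  -0.3077  +0.3077]
  T[2,:] = [+0.0833  -0.3333  +0.0000  -0.5000]
  T[3,:] = [+0.4545  +0.1818  -0.2727  +0.0000]
|eigenvalues of T|: 0.8621, 0.4939, 0.4939, 0.2350.
ρ = 0.8621; 0.8621 < 1 ⇒ converges.

yes, ρ = 0.8621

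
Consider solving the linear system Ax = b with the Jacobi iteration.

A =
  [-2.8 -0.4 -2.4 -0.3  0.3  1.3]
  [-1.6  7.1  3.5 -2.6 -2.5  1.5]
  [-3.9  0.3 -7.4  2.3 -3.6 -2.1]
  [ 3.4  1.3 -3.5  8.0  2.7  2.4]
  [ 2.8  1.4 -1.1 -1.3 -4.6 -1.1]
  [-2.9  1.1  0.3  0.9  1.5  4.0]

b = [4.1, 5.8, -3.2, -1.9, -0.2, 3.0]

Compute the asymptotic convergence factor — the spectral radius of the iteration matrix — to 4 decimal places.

Split A = D + L + U, D = diag(-2.8, 7.1, -7.4, 8, -4.6, 4).
Jacobi: T = -D⁻¹(L+U), T[3,5] = -(2.4)/(8) = -0.3000; T[3,3] = 0.
  T[0,:] = [+0.0000, -0.1429, -0.8571, -0.1071, +0.1071, +0.4643]
  T[1,:] = [+0.2254, +0.0000, -0.4930, +0.3662, +0.3521, -0.2113]
  T[2,:] = [-0.5270, +0.0405, +0.0000, +0.3108, -0.4865, -0.2838]
  T[3,:] = [-0.4250, -0.1625, +0.4375, +0.0000, -0.3375, -0.3000]
  T[4,:] = [+0.6087, +0.3043, -0.2391, -0.2826, +0.0000, -0.2391]
  T[5,:] = [+0.7250, -0.2750, -0.0750, -0.2250, -0.3750, +0.0000]
|eigenvalues of T|: 1.3009, 0.7444, 0.7444, 0.6178, 0.3626, 0.3626.
ρ = 1.3009; 1.3009 > 1 ⇒ diverges.

1.3009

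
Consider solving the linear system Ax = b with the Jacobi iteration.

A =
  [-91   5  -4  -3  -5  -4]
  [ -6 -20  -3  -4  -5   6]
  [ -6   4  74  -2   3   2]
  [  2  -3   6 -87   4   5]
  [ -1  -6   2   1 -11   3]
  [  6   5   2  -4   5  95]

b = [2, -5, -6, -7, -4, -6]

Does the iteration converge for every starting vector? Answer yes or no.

yes

Write A = D+L+U with D = diag(-91, -20, 74, -87, -11, 95).
Jacobi: T = -D⁻¹(L+U), T[4,3] = -(1)/(-11) = +0.0909; T[4,4] = 0.
  T[0,:] = [+0.0000, +0.0549, -0.0440, -0.0330, -0.0549, -0.0440]
  T[1,:] = [-0.3000, +0.0000, -0.1500, -0.2000, -0.2500, +0.3000]
  T[2,:] = [+0.0811, -0.0541, +0.0000, +0.0270, -0.0405, -0.0270]
  T[3,:] = [+0.0230, -0.0345, +0.0690, +0.0000, +0.0460, +0.0575]
  T[4,:] = [-0.0909, -0.5455, +0.1818, +0.0909, +0.0000, +0.2727]
  T[5,:] = [-0.0632, -0.0526, -0.0211, +0.0421, -0.0526, +0.0000]
|λ(T)| sorted: 0.3344, 0.2356, 0.2356, 0.1106, 0.0336, 0.0260.
ρ = 0.3344; 0.3344 < 1: convergent.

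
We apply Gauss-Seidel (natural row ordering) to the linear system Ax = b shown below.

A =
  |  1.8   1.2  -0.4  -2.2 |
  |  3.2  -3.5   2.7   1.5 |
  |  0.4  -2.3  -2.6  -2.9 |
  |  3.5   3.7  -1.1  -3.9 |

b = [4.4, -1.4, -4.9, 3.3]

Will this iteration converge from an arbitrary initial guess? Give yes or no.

no

Diagonal D = diag(1.8, -3.5, -2.6, -3.9); L, U strict lower/upper.
GS T = -(D+L)⁻¹U: row 0 first, T[0,1] = -(1.2)/(1.8) = -0.6667; later rows by forward substitution.
  T[0,:] = [+0.0000 -0.6667 +0.2222 +1.2222]
  T[1,:] = [+0.0000 -0.6095 +0.9746 +1.5460]
  T[2,:] = [+0.0000 +0.4366 -0.8280 -2.2950]
  T[3,:] = [+0.0000 -1.2997 +1.3576 +3.2109]
|roots of det(T-λI)|: 1.6066, 0.5661, 0.5661, 0.0000.
ρ(T) = max|λ| = 1.6066; 1.6066 > 1 ⇒ diverges.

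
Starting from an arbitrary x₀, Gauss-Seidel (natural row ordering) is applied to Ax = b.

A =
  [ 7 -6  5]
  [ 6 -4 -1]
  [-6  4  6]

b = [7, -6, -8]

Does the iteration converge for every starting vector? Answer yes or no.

Let D = diag(7, -4, 6); L, U the strict triangles.
GS T = -(D+L)⁻¹U: row 0 first, T[0,2] = -(5)/(7) = -0.7143; later rows by forward substitution.
  T[0,:] = [+0.0000 +0.8571 -0.7143]
  T[1,:] = [+0.0000 +1.2857 -1.3214]
  T[2,:] = [+0.0000 +0.0000 +0.1667]
|roots of det(T-λI)|: 1.2857, 0.1667, 0.0000.
ρ = 1.2857; 1.2857 > 1: divergent.

no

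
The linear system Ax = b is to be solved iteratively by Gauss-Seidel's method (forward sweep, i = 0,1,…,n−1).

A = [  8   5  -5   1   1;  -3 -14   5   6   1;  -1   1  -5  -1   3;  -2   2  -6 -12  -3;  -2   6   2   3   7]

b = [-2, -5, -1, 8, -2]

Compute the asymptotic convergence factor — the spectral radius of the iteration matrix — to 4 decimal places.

0.6395

Diagonal D = diag(8, -14, -5, -12, 7); L, U strict lower/upper.
Gauss-Seidel: T = -(D+L)⁻¹U, row 0 first, T[0,3] = -(1)/(8) = -0.1250; later rows by forward substitution.
  T[0,:] = [+0.0000 -0.6250 +0.6250 -0.1250 -0.1250]
  T[1,:] = [+0.0000 +0.1339 +0.2232 +0.4554 +0.0982]
  T[2,:] = [+0.0000 +0.1518 -0.0804 -0.0839 +0.6446]
  T[3,:] = [+0.0000 +0.0506 -0.0268 +0.1387 -0.5351]
  T[4,:] = [+0.0000 -0.3584 +0.0217 -0.4615 -0.0747]
eigenvalue magnitudes: 0.6395, 0.4190, 0.1721, 0.0691, 0.0000.
ρ = 0.6395; 0.6395 < 1 ⇒ converges.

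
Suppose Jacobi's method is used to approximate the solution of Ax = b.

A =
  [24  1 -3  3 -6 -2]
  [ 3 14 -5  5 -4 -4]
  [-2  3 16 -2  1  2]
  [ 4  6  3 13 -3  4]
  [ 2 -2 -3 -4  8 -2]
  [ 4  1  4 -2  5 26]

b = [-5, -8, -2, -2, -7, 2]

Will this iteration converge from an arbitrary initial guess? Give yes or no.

yes

Split A = D + L + U, D = diag(24, 14, 16, 13, 8, 26).
T_J = -D⁻¹(L+U): T[1,3] = -(5)/(14) = -0.3571; T[1,1] = 0.
  T[0,:] = [+0.0000, -0.0417, +0.1250, -0.1250, +0.2500, +0.0833]
  T[1,:] = [-0.2143, +0.0000, +0.3571, -0.3571, +0.2857, +0.2857]
  T[2,:] = [+0.1250, -0.1875, +0.0000, +0.1250, -0.0625, -0.1250]
  T[3,:] = [-0.3077, -0.4615, -0.2308, +0.0000, +0.2308, -0.3077]
  T[4,:] = [-0.2500, +0.2500, +0.3750, +0.5000, +0.0000, +0.2500]
  T[5,:] = [-0.1538, -0.0385, -0.1538, +0.0769, -0.1923, +0.0000]
|roots of det(T-λI)|: 0.7383, 0.4416, 0.4416, 0.3395, 0.1416, 0.1416.
ρ = 0.7383; 0.7383 < 1: convergent.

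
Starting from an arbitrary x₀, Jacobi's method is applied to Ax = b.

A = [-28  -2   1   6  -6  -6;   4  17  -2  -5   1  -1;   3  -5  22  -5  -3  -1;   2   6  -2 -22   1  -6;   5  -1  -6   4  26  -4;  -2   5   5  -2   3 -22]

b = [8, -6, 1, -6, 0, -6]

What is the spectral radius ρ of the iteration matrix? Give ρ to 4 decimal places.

0.5172

Split A = D + L + U, D = diag(-28, 17, 22, -22, 26, -22).
Jacobi: T = -D⁻¹(L+U), T[5,3] = -(-2)/(-22) = -0.0909; T[5,5] = 0.
  T[0,:] = [+0.0000 -0.0714 +0.0357 +0.2143 -0.2143 -0.2143]
  T[1,:] = [-0.2353 +0.0000 +0.1176 +0.2941 -0.0588 +0.0588]
  T[2,:] = [-0.1364 +0.2273 +0.0000 +0.2273 +0.1364 +0.0455]
  T[3,:] = [+0.0909 +0.2727 -0.0909 +0.0000 +0.0455 -0.2727]
  T[4,:] = [-0.1923 +0.0385 +0.2308 -0.1538 +0.0000 +0.1538]
  T[5,:] = [-0.0909 +0.2273 +0.2273 -0.0909 +0.1364 +0.0000]
eigenvalue magnitudes: 0.5172, 0.3603, 0.3603, 0.1425, 0.1425, 0.0354.
ρ(T) = max|λ| = 0.5172; 0.5172 < 1, so it converges for any x₀.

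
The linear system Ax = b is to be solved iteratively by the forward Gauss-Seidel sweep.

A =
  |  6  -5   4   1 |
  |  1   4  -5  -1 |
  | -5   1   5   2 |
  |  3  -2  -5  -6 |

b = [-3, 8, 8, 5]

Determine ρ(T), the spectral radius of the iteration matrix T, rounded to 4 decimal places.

Write A = D+L+U with D = diag(6, 4, 5, -6).
Gauss-Seidel: T = -(D+L)⁻¹U, row 0 first, T[0,1] = -(-5)/(6) = +0.8333; later rows by forward substitution.
  T[0,:] = [+0.0000  +0.8333  -0.6667  -0.1667]
  T[1,:] = [+0.0000  -0.2083  +1.4167  +0.2917]
  T[2,:] = [+0.0000  +0.8750  -0.9500  -0.6250]
  T[3,:] = [+0.0000  -0.2431  -0.0139  +0.3403]
|eigenvalues of T|: 1.6988, 0.7074, 0.1734, 0.0000.
ρ(T) = max|λ| = 1.6988; 1.6988 > 1 ⇒ diverges.

1.6988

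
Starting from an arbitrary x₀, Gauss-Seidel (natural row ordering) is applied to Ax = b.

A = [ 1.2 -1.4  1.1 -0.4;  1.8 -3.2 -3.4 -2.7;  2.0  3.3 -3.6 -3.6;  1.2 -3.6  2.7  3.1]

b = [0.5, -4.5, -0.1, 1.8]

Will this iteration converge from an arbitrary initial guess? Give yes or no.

Let D = diag(1.2, -3.2, -3.6, 3.1); L, U the strict triangles.
T_GS = -(D+L)⁻¹U: row 0 first, T[0,1] = -(-1.4)/(1.2) = +1.1667; later rows by forward substitution.
  T[0,:] = [+0.0000, +1.1667, -0.9167, +0.3333]
  T[1,:] = [+0.0000, +0.6562, -1.5781, -0.6562]
  T[2,:] = [+0.0000, +1.2497, -1.9559, -1.4164]
  T[3,:] = [+0.0000, -0.7780, +0.2257, +0.3425]
moduli |λ_i(T)| = 1.2310, 0.6243, 0.6243, 0.0000.
spectral radius ρ = 1.2310; 1.2310 > 1 ⇒ diverges.

no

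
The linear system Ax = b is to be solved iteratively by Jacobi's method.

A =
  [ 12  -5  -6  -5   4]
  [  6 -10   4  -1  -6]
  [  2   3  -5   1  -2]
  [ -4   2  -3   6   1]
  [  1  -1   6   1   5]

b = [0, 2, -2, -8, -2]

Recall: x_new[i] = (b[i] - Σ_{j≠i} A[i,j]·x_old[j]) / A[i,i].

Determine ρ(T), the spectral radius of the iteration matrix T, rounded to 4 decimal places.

1.4868

Write A = D+L+U with D = diag(12, -10, -5, 6, 5).
Jacobi T = -D⁻¹(L+U): T[4,1] = -(-1)/(5) = +0.2000; T[4,4] = 0.
  T[0,:] = [+0.0000  +0.4167  +0.5000  +0.4167  -0.3333]
  T[1,:] = [+0.6000  +0.0000  +0.4000  -0.1000  -0.6000]
  T[2,:] = [+0.4000  +0.6000  +0.0000  +0.2000  -0.4000]
  T[3,:] = [+0.6667  -0.3333  +0.5000  +0.0000  -0.1667]
  T[4,:] = [-0.2000  +0.2000  -1.2000  -0.2000  +0.0000]
|λ(T)| sorted: 1.4868, 0.7281, 0.5103, 0.5103, 0.1750.
ρ(T) = max|λ| = 1.4868; 1.4868 > 1 ⇒ diverges.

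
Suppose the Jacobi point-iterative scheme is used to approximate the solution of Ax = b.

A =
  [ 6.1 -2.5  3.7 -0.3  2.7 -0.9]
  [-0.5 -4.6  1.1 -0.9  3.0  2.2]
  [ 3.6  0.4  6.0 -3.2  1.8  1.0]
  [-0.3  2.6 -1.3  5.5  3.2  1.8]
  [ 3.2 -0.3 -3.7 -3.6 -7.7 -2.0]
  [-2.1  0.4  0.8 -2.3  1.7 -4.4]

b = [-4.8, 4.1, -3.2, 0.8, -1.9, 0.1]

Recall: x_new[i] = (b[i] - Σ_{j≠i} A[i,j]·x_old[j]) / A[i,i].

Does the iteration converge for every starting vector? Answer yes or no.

Split A = D + L + U, D = diag(6.1, -4.6, 6, 5.5, -7.7, -4.4).
Jacobi T = -D⁻¹(L+U): T[0,1] = -(-2.5)/(6.1) = +0.4098; T[0,0] = 0.
  T[0,:] = [+0.0000, +0.4098, -0.6066, +0.0492, -0.4426, +0.1475]
  T[1,:] = [-0.1087, +0.0000, +0.2391, -0.1957, +0.6522, +0.4783]
  T[2,:] = [-0.6000, -0.0667, +0.0000, +0.5333, -0.3000, -0.1667]
  T[3,:] = [+0.0545, -0.4727, +0.2364, +0.0000, -0.5818, -0.3273]
  T[4,:] = [+0.4156, -0.0390, -0.4805, -0.4675, +0.0000, -0.2597]
  T[5,:] = [-0.4773, +0.0909, +0.1818, -0.5227, +0.3864, +0.0000]
moduli |λ_i(T)| = 1.1495, 0.7413, 0.6565, 0.6565, 0.5002, 0.2906.
ρ(T) = max|λ| = 1.1495; 1.1495 > 1 ⇒ diverges.

no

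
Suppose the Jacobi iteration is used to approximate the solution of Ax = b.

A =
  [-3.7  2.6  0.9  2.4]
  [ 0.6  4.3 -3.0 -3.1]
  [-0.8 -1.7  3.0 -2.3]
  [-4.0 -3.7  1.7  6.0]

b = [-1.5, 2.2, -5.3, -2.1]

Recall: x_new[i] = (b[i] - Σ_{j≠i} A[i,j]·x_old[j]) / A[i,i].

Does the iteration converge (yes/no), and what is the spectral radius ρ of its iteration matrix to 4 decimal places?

Split A = D + L + U, D = diag(-3.7, 4.3, 3, 6).
T_J = -D⁻¹(L+U): T[3,2] = -(1.7)/(6) = -0.2833; T[3,3] = 0.
  T[0,:] = [+0.0000, +0.7027, +0.2432, +0.6486]
  T[1,:] = [-0.1395, +0.0000, +0.6977, +0.7209]
  T[2,:] = [+0.2667, +0.5667, +0.0000, +0.7667]
  T[3,:] = [+0.6667, +0.6167, -0.2833, +0.0000]
moduli |λ_i(T)| = 1.2789, 0.5311, 0.5311, 0.3614.
ρ = 1.2789; 1.2789 > 1: divergent.

no, ρ = 1.2789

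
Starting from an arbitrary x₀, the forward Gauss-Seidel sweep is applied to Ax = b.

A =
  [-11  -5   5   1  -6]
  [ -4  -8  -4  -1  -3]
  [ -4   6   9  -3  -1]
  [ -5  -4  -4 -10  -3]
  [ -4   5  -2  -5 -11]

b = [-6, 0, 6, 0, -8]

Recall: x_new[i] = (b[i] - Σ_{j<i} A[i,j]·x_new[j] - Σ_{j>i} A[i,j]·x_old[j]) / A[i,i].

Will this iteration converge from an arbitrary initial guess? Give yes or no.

yes

Let D = diag(-11, -8, 9, -10, -11); L, U the strict triangles.
Gauss-Seidel: T = -(D+L)⁻¹U, row 0 first, T[0,4] = -(-6)/(-11) = -0.5455; later rows by forward substitution.
  T[0,:] = [+0.0000 -0.4545 +0.4545 +0.0909 -0.5455]
  T[1,:] = [+0.0000 +0.2273 -0.7273 -0.1705 -0.1023]
  T[2,:] = [+0.0000 -0.3535 +0.6869 +0.4874 -0.0631]
  T[3,:] = [+0.0000 +0.2778 -0.2111 -0.1722 +0.0389]
  T[4,:] = [+0.0000 +0.2066 -0.5248 -0.1209 +0.1457]
moduli |λ_i(T)| = 0.8241, 0.2792, 0.1895, 0.1895, 0.0000.
ρ(T) = max|λ| = 0.8241; 0.8241 < 1, so it converges for any x₀.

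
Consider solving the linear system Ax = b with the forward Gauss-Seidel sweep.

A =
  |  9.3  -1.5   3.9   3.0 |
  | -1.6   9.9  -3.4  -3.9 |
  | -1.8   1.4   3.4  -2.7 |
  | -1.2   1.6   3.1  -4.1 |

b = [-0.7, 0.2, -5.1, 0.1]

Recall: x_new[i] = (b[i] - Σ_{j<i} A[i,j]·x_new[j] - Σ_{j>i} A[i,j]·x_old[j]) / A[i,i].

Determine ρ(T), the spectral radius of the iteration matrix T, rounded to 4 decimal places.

A = D + L + U where D = diag(9.3, 9.9, 3.4, -4.1).
Gauss-Seidel: T = -(D+L)⁻¹U, row 0 first, T[0,2] = -(3.9)/(9.3) = -0.4194; later rows by forward substitution.
  T[0,:] = [+0.0000  +0.1613  -0.4194  -0.3226]
  T[1,:] = [+0.0000  +0.0261  +0.2757  +0.3418]
  T[2,:] = [+0.0000  +0.0747  -0.3355  +0.4826]
  T[3,:] = [+0.0000  +0.0194  -0.0234  +0.5927]
moduli |λ_i(T)| = 0.5961, 0.3711, 0.0582, 0.0000.
spectral radius ρ = 0.5961; 0.5961 < 1: convergent.

0.5961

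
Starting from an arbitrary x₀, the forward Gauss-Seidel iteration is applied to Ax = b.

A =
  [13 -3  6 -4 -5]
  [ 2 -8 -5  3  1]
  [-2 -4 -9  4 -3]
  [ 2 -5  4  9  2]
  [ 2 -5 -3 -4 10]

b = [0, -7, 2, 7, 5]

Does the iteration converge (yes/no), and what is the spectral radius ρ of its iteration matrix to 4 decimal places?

yes, ρ = 0.7367

Write A = D+L+U with D = diag(13, -8, -9, 9, 10).
Gauss-Seidel: T = -(D+L)⁻¹U, row 0 first, T[0,3] = -(-4)/(13) = +0.3077; later rows by forward substitution.
  T[0,:] = [+0.0000, +0.2308, -0.4615, +0.3077, +0.3846]
  T[1,:] = [+0.0000, +0.0577, -0.7404, +0.4519, +0.2212]
  T[2,:] = [+0.0000, -0.0769, +0.4316, +0.1752, -0.5171]
  T[3,:] = [+0.0000, +0.0150, -0.5006, +0.1048, +0.0450]
  T[4,:] = [+0.0000, -0.0344, -0.3486, +0.2589, -0.1035]
|λ(T)| sorted: 0.7367, 0.2387, 0.2387, 0.0679, 0.0000.
ρ(T) = max|λ| = 0.7367; 0.7367 < 1 ⇒ converges.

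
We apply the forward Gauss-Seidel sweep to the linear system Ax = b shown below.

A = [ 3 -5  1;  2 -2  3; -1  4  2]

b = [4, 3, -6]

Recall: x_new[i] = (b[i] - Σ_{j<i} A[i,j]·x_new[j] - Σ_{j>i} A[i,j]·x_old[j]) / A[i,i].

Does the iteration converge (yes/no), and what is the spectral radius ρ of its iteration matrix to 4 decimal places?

Split A = D + L + U, D = diag(3, -2, 2).
GS T = -(D+L)⁻¹U: row 0 first, T[0,1] = -(-5)/(3) = +1.6667; later rows by forward substitution.
  T[0,:] = [+0.0000 +1.6667 -0.3333]
  T[1,:] = [+0.0000 +1.6667 +1.1667]
  T[2,:] = [+0.0000 -2.5000 -2.5000]
moduli |λ_i(T)| = 1.6098, 0.7765, 0.0000.
ρ(T) = max|λ| = 1.6098; 1.6098 > 1: divergent.

no, ρ = 1.6098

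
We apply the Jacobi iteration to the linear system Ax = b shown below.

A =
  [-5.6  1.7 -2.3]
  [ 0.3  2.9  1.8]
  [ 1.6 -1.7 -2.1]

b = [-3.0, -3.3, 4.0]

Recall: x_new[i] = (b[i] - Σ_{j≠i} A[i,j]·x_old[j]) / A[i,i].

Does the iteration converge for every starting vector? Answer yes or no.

yes

A = D + L + U where D = diag(-5.6, 2.9, -2.1).
T_J = -D⁻¹(L+U): T[0,2] = -(-2.3)/(-5.6) = -0.4107; T[0,0] = 0.
  T[0,:] = [+0.0000 +0.3036 -0.4107]
  T[1,:] = [-0.1034 +0.0000 -0.6207]
  T[2,:] = [+0.7619 -0.8095 +0.0000]
|eigenvalues of T|: 0.6555, 0.5211, 0.5211.
ρ = 0.6555; 0.6555 < 1: convergent.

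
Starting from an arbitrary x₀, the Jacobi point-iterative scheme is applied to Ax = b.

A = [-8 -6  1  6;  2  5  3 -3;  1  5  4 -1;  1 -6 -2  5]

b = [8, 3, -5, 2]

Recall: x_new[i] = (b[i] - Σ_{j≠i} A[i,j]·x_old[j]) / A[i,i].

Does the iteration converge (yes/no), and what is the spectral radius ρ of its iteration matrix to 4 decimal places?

no, ρ = 1.5576

A = D + L + U where D = diag(-8, 5, 4, 5).
T_J = -D⁻¹(L+U): T[2,0] = -(1)/(4) = -0.2500; T[2,2] = 0.
  T[0,:] = [+0.0000  -0.7500  +0.1250  +0.7500]
  T[1,:] = [-0.4000  +0.0000  -0.6000  +0.6000]
  T[2,:] = [-0.2500  -1.2500  +0.0000  +0.2500]
  T[3,:] = [-0.2000  +1.2000  +0.4000  +0.0000]
|λ(T)| sorted: 1.5576, 1.1103, 0.4906, 0.4906.
spectral radius ρ = 1.5576; 1.5576 > 1 ⇒ diverges.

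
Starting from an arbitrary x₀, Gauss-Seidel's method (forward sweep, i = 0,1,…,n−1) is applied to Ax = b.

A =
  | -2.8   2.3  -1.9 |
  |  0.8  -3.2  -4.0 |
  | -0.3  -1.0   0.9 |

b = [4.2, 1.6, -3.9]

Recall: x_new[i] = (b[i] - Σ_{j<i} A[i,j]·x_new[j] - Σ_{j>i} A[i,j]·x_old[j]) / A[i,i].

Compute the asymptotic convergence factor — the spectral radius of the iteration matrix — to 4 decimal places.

1.3435

Let D = diag(-2.8, -3.2, 0.9); L, U the strict triangles.
T_GS = -(D+L)⁻¹U: row 0 first, T[0,2] = -(-1.9)/(-2.8) = -0.6786; later rows by forward substitution.
  T[0,:] = [+0.0000, +0.8214, -0.6786]
  T[1,:] = [+0.0000, +0.2054, -1.4196]
  T[2,:] = [+0.0000, +0.5020, -1.8036]
|roots of det(T-λI)|: 1.3435, 0.2548, 0.0000.
spectral radius ρ = 1.3435; 1.3435 > 1: divergent.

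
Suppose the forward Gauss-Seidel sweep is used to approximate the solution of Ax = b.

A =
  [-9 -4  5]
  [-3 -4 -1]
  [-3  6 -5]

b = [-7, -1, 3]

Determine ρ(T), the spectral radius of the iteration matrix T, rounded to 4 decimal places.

0.7055

A = D + L + U where D = diag(-9, -4, -5).
Gauss-Seidel: T = -(D+L)⁻¹U, row 0 first, T[0,2] = -(5)/(-9) = +0.5556; later rows by forward substitution.
  T[0,:] = [+0.0000, -0.4444, +0.5556]
  T[1,:] = [+0.0000, +0.3333, -0.6667]
  T[2,:] = [+0.0000, +0.6667, -1.1333]
|eigenvalues of T|: 0.7055, 0.0945, 0.0000.
spectral radius ρ = 0.7055; 0.7055 < 1: convergent.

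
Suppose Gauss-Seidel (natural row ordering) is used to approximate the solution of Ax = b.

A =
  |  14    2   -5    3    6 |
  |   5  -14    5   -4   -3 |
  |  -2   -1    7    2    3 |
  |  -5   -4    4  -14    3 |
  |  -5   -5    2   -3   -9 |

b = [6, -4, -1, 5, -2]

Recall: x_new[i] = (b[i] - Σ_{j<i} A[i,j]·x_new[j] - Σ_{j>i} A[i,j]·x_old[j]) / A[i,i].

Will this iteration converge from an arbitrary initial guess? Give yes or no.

yes

Diagonal D = diag(14, -14, 7, -14, -9); L, U strict lower/upper.
GS T = -(D+L)⁻¹U: row 0 first, T[0,3] = -(3)/(14) = -0.2143; later rows by forward substitution.
  T[0,:] = [+0.0000, -0.1429, +0.3571, -0.2143, -0.4286]
  T[1,:] = [+0.0000, -0.0510, +0.4847, -0.3622, -0.3673]
  T[2,:] = [+0.0000, -0.0481, +0.1713, -0.3987, -0.6035]
  T[3,:] = [+0.0000, +0.0519, -0.2171, +0.0661, +0.2999]
  T[4,:] = [+0.0000, +0.0797, -0.3573, +0.2097, +0.2081]
eigenvalue magnitudes: 0.7486, 0.2956, 0.1226, 0.0640, 0.0000.
ρ(T) = max|λ| = 0.7486; 0.7486 < 1, so it converges for any x₀.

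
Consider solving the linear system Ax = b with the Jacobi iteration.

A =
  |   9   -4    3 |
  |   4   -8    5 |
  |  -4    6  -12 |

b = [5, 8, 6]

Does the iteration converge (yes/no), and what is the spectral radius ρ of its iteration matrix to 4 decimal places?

Diagonal D = diag(9, -8, -12); L, U strict lower/upper.
T_J = -D⁻¹(L+U): T[1,2] = -(5)/(-8) = +0.6250; T[1,1] = 0.
  T[0,:] = [+0.0000, +0.4444, -0.3333]
  T[1,:] = [+0.5000, +0.0000, +0.6250]
  T[2,:] = [-0.3333, +0.5000, +0.0000]
moduli |λ_i(T)| = 0.9154, 0.5893, 0.3261.
ρ(T) = max|λ| = 0.9154; 0.9154 < 1: convergent.

yes, ρ = 0.9154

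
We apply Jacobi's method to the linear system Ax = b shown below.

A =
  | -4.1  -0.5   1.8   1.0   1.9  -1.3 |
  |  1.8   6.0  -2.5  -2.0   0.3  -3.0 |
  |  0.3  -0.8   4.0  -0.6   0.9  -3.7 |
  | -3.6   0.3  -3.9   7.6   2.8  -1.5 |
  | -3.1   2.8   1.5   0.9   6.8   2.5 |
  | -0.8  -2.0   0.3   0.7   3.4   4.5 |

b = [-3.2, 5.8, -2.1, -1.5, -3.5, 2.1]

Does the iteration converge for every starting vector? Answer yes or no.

no

Let D = diag(-4.1, 6, 4, 7.6, 6.8, 4.5); L, U the strict triangles.
Jacobi T = -D⁻¹(L+U): T[1,2] = -(-2.5)/(6) = +0.4167; T[1,1] = 0.
  T[0,:] = [+0.0000 -0.1220 +0.4390 +0.2439 +0.4634 -0.3171]
  T[1,:] = [-0.3000 +0.0000 +0.4167 +0.3333 -0.0500 +0.5000]
  T[2,:] = [-0.0750 +0.2000 +0.0000 +0.1500 -0.2250 +0.9250]
  T[3,:] = [+0.4737 -0.0395 +0.5132 +0.0000 -0.3684 +0.1974]
  T[4,:] = [+0.4559 -0.4118 -0.2206 -0.1324 +0.0000 -0.3676]
  T[5,:] = [+0.1778 +0.4444 -0.0667 -0.1556 -0.7556 +0.0000]
moduli |λ_i(T)| = 1.1831, 0.7787, 0.7787, 0.4463, 0.2421, 0.2421.
ρ(T) = max|λ| = 1.1831; 1.1831 > 1 ⇒ diverges.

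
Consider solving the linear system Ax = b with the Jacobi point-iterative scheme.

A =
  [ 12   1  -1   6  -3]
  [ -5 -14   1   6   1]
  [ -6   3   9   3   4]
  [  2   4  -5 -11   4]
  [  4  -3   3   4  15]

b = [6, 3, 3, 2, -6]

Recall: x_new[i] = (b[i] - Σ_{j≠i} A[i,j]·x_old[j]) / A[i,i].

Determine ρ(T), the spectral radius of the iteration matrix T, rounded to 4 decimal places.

0.8698

Diagonal D = diag(12, -14, 9, -11, 15); L, U strict lower/upper.
T_J = -D⁻¹(L+U): T[0,4] = -(-3)/(12) = +0.2500; T[0,0] = 0.
  T[0,:] = [+0.0000  -0.0833  +0.0833  -0.5000  +0.2500]
  T[1,:] = [-0.3571  +0.0000  +0.0714  +0.4286  +0.0714]
  T[2,:] = [+0.6667  -0.3333  +0.0000  -0.3333  -0.4444]
  T[3,:] = [+0.1818  +0.3636  -0.4545  +0.0000  +0.3636]
  T[4,:] = [-0.2667  +0.2000  -0.2000  -0.2667  +0.0000]
|roots of det(T-λI)|: 0.8698, 0.5772, 0.5772, 0.5148, 0.0860.
ρ = 0.8698; 0.8698 < 1 ⇒ converges.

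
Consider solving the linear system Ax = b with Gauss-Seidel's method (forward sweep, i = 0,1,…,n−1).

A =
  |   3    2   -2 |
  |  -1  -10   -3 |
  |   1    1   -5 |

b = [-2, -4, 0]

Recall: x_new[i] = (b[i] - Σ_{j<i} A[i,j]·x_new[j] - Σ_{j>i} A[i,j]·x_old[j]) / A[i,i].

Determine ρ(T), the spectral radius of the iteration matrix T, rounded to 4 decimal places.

Diagonal D = diag(3, -10, -5); L, U strict lower/upper.
GS T = -(D+L)⁻¹U: row 0 first, T[0,1] = -(2)/(3) = -0.6667; later rows by forward substitution.
  T[0,:] = [+0.0000 -0.6667 +0.6667]
  T[1,:] = [+0.0000 +0.0667 -0.3667]
  T[2,:] = [+0.0000 -0.1200 +0.0600]
|roots of det(T-λI)|: 0.2731, 0.1465, 0.0000.
spectral radius ρ = 0.2731; 0.2731 < 1: convergent.

0.2731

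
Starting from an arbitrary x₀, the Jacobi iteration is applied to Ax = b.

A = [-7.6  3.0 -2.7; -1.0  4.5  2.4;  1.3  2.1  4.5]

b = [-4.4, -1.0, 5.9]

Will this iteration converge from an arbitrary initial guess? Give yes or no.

yes

Let D = diag(-7.6, 4.5, 4.5); L, U the strict triangles.
Jacobi: T = -D⁻¹(L+U), T[2,1] = -(2.1)/(4.5) = -0.4667; T[2,2] = 0.
  T[0,:] = [+0.0000  +0.3947  -0.3553]
  T[1,:] = [+0.2222  +0.0000  -0.5333]
  T[2,:] = [-0.2889  -0.4667  +0.0000]
|eigenvalues of T|: 0.7541, 0.4897, 0.2644.
ρ = 0.7541; 0.7541 < 1 ⇒ converges.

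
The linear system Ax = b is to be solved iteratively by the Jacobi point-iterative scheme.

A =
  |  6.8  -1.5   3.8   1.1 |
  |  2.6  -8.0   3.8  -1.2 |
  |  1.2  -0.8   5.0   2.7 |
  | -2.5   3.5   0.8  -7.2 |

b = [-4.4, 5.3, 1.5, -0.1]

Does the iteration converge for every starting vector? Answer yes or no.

Let D = diag(6.8, -8, 5, -7.2); L, U the strict triangles.
Jacobi T = -D⁻¹(L+U): T[3,2] = -(0.8)/(-7.2) = +0.1111; T[3,3] = 0.
  T[0,:] = [+0.0000 +0.2206 -0.5588 -0.1618]
  T[1,:] = [+0.3250 +0.0000 +0.4750 -0.1500]
  T[2,:] = [-0.2400 +0.1600 +0.0000 -0.5400]
  T[3,:] = [-0.3472 +0.4861 +0.1111 +0.0000]
|eigenvalues of T|: 0.8262, 0.5635, 0.5635, 0.3102.
ρ(T) = max|λ| = 0.8262; 0.8262 < 1: convergent.

yes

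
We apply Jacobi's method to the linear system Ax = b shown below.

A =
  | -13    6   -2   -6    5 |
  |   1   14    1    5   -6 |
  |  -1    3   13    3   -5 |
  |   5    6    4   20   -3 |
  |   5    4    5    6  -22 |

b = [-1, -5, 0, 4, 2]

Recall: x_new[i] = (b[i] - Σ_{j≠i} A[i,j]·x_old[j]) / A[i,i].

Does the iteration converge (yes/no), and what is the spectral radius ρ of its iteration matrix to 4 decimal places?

yes, ρ = 0.8279

Let D = diag(-13, 14, 13, 20, -22); L, U the strict triangles.
Jacobi: T = -D⁻¹(L+U), T[3,1] = -(6)/(20) = -0.3000; T[3,3] = 0.
  T[0,:] = [+0.0000  +0.4615  -0.1538  -0.4615  +0.3846]
  T[1,:] = [-0.0714  +0.0000  -0.0714  -0.3571  +0.4286]
  T[2,:] = [+0.0769  -0.2308  +0.0000  -0.2308  +0.3846]
  T[3,:] = [-0.2500  -0.3000  -0.2000  +0.0000  +0.1500]
  T[4,:] = [+0.2273  +0.1818  +0.2273  +0.2727  +0.0000]
|λ(T)| sorted: 0.8279, 0.6176, 0.2203, 0.1540, 0.1540.
spectral radius ρ = 0.8279; 0.8279 < 1 ⇒ converges.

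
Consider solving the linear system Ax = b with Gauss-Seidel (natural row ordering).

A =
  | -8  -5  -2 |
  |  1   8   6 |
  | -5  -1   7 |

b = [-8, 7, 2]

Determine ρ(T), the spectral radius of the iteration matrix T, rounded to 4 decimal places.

0.6890

A = D + L + U where D = diag(-8, 8, 7).
T_GS = -(D+L)⁻¹U: row 0 first, T[0,2] = -(-2)/(-8) = -0.2500; later rows by forward substitution.
  T[0,:] = [+0.0000, -0.6250, -0.2500]
  T[1,:] = [+0.0000, +0.0781, -0.7188]
  T[2,:] = [+0.0000, -0.4353, -0.2812]
|eigenvalues of T|: 0.6890, 0.4859, 0.0000.
spectral radius ρ = 0.6890; 0.6890 < 1, so it converges for any x₀.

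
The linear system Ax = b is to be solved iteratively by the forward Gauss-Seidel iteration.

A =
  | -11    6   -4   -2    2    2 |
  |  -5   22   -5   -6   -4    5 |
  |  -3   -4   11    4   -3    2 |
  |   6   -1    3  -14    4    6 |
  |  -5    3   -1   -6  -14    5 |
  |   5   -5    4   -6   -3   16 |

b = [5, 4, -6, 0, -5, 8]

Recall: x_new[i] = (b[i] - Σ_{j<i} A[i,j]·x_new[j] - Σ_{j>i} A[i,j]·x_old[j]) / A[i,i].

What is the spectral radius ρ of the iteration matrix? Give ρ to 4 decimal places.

Write A = D+L+U with D = diag(-11, 22, 11, -14, -14, 16).
Gauss-Seidel: T = -(D+L)⁻¹U, row 0 first, T[0,3] = -(-2)/(-11) = -0.1818; later rows by forward substitution.
  T[0,:] = [+0.0000  +0.5455  -0.3636  -0.1818  +0.1818  +0.1818]
  T[1,:] = [+0.0000  +0.1240  +0.1446  +0.2314  +0.2231  -0.1860]
  T[2,:] = [+0.0000  +0.1938  -0.0466  -0.3291  +0.4035  -0.1998]
  T[3,:] = [+0.0000  +0.2664  -0.1762  -0.1650  +0.4342  +0.4770]
  T[4,:] = [+0.0000  -0.2963  +0.2397  +0.2087  -0.2320  +0.0622]
  T[5,:] = [+0.0000  -0.1358  +0.1494  +0.1887  +0.0314  +0.1256]
|λ(T)| sorted: 0.8397, 0.3084, 0.3084, 0.2207, 0.0815, 0.0000.
spectral radius ρ = 0.8397; 0.8397 < 1, so it converges for any x₀.

0.8397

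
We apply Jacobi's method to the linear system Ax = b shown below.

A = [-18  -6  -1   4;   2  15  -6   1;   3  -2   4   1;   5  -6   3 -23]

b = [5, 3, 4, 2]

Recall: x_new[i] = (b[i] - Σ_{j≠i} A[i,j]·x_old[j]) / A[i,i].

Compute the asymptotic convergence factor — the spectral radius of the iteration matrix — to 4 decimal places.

0.7145

Split A = D + L + U, D = diag(-18, 15, 4, -23).
Jacobi T = -D⁻¹(L+U): T[0,3] = -(4)/(-18) = +0.2222; T[0,0] = 0.
  T[0,:] = [+0.0000 -0.3333 -0.0556 +0.2222]
  T[1,:] = [-0.1333 +0.0000 +0.4000 -0.0667]
  T[2,:] = [-0.7500 +0.5000 +0.0000 -0.2500]
  T[3,:] = [+0.2174 -0.2609 +0.1304 +0.0000]
|eigenvalues of T|: 0.7145, 0.3021, 0.3021, 0.1914.
spectral radius ρ = 0.7145; 0.7145 < 1 ⇒ converges.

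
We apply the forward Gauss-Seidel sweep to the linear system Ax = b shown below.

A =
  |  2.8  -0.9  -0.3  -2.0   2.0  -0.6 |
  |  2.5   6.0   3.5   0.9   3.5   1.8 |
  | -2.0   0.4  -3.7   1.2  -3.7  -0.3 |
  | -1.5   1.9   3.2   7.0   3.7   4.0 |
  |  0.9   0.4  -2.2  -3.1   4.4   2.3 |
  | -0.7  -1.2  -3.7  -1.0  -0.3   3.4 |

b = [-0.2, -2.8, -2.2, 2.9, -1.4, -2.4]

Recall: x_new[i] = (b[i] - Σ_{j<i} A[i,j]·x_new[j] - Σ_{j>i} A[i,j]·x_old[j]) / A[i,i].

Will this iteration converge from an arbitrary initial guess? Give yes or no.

no

Diagonal D = diag(2.8, 6, -3.7, 7, 4.4, 3.4); L, U strict lower/upper.
Gauss-Seidel: T = -(D+L)⁻¹U, row 0 first, T[0,4] = -(2)/(2.8) = -0.7143; later rows by forward substitution.
  T[0,:] = [+0.0000  +0.3214  +0.1071  +0.7143  -0.7143  +0.2143]
  T[1,:] = [+0.0000  -0.1339  -0.6280  -0.4476  -0.2857  -0.3893]
  T[2,:] = [+0.0000  -0.1882  -0.1258  -0.1102  -0.6448  -0.2390]
  T[3,:] = [+0.0000  +0.1913  +0.2509  +0.3249  -0.3093  -0.3106]
  T[4,:] = [+0.0000  -0.0129  +0.1491  +0.0684  -0.3682  -0.8695]
  T[5,:] = [+0.0000  -0.1308  -0.2495  -0.0292  -1.0730  -0.5214]
|roots of det(T-λI)|: 1.5078, 0.3317, 0.3317, 0.1444, 0.1444, 0.0000.
ρ(T) = max|λ| = 1.5078; 1.5078 > 1: divergent.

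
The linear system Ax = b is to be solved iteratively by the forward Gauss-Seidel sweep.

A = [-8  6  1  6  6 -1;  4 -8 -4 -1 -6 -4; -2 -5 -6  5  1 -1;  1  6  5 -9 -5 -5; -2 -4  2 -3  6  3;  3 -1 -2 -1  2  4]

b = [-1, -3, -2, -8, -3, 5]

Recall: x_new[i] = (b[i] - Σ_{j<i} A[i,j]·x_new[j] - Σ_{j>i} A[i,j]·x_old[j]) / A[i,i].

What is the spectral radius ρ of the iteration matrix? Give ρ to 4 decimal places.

1.5470

Diagonal D = diag(-8, -8, -6, -9, 6, 4); L, U strict lower/upper.
GS T = -(D+L)⁻¹U: row 0 first, T[0,3] = -(6)/(-8) = +0.7500; later rows by forward substitution.
  T[0,:] = [+0.0000, +0.7500, +0.1250, +0.7500, +0.7500, -0.1250]
  T[1,:] = [+0.0000, +0.3750, -0.4375, +0.2500, -0.3750, -0.5625]
  T[2,:] = [+0.0000, -0.5625, +0.3229, +0.3750, +0.2292, +0.3438]
  T[3,:] = [+0.0000, +0.0208, -0.0984, +0.4583, -0.5949, -0.7535]
  T[4,:] = [+0.0000, +0.6979, -0.4068, +0.5208, -0.3738, -1.4080]
  T[5,:] = [+0.0000, -1.0938, +0.1372, -0.4583, -0.5035, +0.6406]
|roots of det(T-λI)|: 1.5470, 0.7514, 0.6351, 0.3008, 0.2932, 0.0000.
ρ = 1.5470; 1.5470 > 1: divergent.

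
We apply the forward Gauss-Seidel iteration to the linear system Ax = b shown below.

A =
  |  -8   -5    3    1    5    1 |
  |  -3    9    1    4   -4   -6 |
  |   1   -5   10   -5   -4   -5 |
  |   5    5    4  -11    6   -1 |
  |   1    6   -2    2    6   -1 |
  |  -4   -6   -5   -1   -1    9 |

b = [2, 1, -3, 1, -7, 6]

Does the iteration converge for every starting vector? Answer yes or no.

Split A = D + L + U, D = diag(-8, 9, 10, -11, 6, 9).
T_GS = -(D+L)⁻¹U: row 0 first, T[0,1] = -(-5)/(-8) = -0.6250; later rows by forward substitution.
  T[0,:] = [+0.0000, -0.6250, +0.3750, +0.1250, +0.6250, +0.1250]
  T[1,:] = [+0.0000, -0.2083, +0.0139, -0.4028, +0.6528, +0.7083]
  T[2,:] = [+0.0000, -0.0417, -0.0306, +0.2861, +0.6639, +0.8417]
  T[3,:] = [+0.0000, -0.3939, +0.1657, -0.0222, +1.3677, +0.5939]
  T[4,:] = [+0.0000, +0.4299, -0.1418, +0.4847, -0.9915, -0.4799]
  T[5,:] = [+0.0000, -0.4358, +0.1616, -0.0026, +1.1236, +1.0080]
|λ(T)| sorted: 1.3900, 0.8674, 0.1726, 0.1726, 0.0391, 0.0000.
ρ = 1.3900; 1.3900 > 1: divergent.

no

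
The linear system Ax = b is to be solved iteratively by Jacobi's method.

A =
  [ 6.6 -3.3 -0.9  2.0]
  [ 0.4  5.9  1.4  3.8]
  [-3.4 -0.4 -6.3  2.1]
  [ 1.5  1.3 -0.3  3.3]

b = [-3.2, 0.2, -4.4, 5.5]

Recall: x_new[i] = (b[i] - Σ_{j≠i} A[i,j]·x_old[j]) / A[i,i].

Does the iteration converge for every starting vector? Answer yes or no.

A = D + L + U where D = diag(6.6, 5.9, -6.3, 3.3).
Jacobi T = -D⁻¹(L+U): T[3,2] = -(-0.3)/(3.3) = +0.0909; T[3,3] = 0.
  T[0,:] = [+0.0000 +0.5000 +0.1364 -0.3030]
  T[1,:] = [-0.0678 +0.0000 -0.2373 -0.6441]
  T[2,:] = [-0.5397 -0.0635 +0.0000 +0.3333]
  T[3,:] = [-0.4545 -0.3939 +0.0909 +0.0000]
eigenvalue magnitudes: 0.8366, 0.4427, 0.4427, 0.3980.
spectral radius ρ = 0.8366; 0.8366 < 1, so it converges for any x₀.

yes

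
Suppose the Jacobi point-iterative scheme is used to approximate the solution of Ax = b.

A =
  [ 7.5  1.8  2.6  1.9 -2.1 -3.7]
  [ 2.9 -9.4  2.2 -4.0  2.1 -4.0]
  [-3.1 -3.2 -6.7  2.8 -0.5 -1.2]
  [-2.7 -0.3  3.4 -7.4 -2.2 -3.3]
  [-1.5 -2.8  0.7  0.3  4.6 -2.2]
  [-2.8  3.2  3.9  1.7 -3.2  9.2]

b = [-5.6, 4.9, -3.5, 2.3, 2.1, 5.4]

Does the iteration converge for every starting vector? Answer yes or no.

Write A = D+L+U with D = diag(7.5, -9.4, -6.7, -7.4, 4.6, 9.2).
Jacobi: T = -D⁻¹(L+U), T[4,0] = -(-1.5)/(4.6) = +0.3261; T[4,4] = 0.
  T[0,:] = [+0.0000 -0.2400 -0.3467 -0.2533 +0.2800 +0.4933]
  T[1,:] = [+0.3085 +0.0000 +0.2340 -0.4255 +0.2234 -0.4255]
  T[2,:] = [-0.4627 -0.4776 +0.0000 +0.4179 -0.0746 -0.1791]
  T[3,:] = [-0.3649 -0.0405 +0.4595 +0.0000 -0.2973 -0.4459]
  T[4,:] = [+0.3261 +0.6087 -0.1522 -0.0652 +0.0000 +0.4783]
  T[5,:] = [+0.3043 -0.3478 -0.4239 -0.1848 +0.3478 +0.0000]
|eigenvalues of T|: 1.2905, 0.7531, 0.3305, 0.3305, 0.1240, 0.1091.
ρ = 1.2905; 1.2905 > 1: divergent.

no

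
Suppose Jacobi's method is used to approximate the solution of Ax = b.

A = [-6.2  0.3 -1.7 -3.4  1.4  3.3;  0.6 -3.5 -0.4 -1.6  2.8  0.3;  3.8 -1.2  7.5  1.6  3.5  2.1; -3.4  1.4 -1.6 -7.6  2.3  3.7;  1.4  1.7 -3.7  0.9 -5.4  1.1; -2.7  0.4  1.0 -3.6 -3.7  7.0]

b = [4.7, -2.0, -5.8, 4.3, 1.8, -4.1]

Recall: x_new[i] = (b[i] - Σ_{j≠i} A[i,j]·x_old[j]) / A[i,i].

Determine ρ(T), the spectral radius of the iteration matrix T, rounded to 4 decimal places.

1.2193

Write A = D+L+U with D = diag(-6.2, -3.5, 7.5, -7.6, -5.4, 7).
Jacobi: T = -D⁻¹(L+U), T[2,1] = -(-1.2)/(7.5) = +0.1600; T[2,2] = 0.
  T[0,:] = [+0.0000 +0.0484 -0.2742 -0.5484 +0.2258 +0.5323]
  T[1,:] = [+0.1714 +0.0000 -0.1143 -0.4571 +0.8000 +0.0857]
  T[2,:] = [-0.5067 +0.1600 +0.0000 -0.2133 -0.4667 -0.2800]
  T[3,:] = [-0.4474 +0.1842 -0.2105 +0.0000 +0.3026 +0.4868]
  T[4,:] = [+0.2593 +0.3148 -0.6852 +0.1667 +0.0000 +0.2037]
  T[5,:] = [+0.3857 -0.0571 -0.1429 +0.5143 +0.5286 +0.0000]
|roots of det(T-λI)|: 1.2193, 0.9502, 0.8066, 0.3508, 0.3508, 0.1119.
ρ = 1.2193; 1.2193 > 1 ⇒ diverges.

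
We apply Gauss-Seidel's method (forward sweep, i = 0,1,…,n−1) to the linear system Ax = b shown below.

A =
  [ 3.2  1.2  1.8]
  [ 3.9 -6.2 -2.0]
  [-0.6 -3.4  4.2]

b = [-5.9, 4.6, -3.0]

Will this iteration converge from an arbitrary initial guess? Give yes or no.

yes

Diagonal D = diag(3.2, -6.2, 4.2); L, U strict lower/upper.
GS T = -(D+L)⁻¹U: row 0 first, T[0,1] = -(1.2)/(3.2) = -0.3750; later rows by forward substitution.
  T[0,:] = [+0.0000  -0.3750  -0.5625]
  T[1,:] = [+0.0000  -0.2359  -0.6764]
  T[2,:] = [+0.0000  -0.2445  -0.6279]
|eigenvalues of T|: 0.8834, 0.0196, 0.0000.
ρ(T) = max|λ| = 0.8834; 0.8834 < 1, so it converges for any x₀.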